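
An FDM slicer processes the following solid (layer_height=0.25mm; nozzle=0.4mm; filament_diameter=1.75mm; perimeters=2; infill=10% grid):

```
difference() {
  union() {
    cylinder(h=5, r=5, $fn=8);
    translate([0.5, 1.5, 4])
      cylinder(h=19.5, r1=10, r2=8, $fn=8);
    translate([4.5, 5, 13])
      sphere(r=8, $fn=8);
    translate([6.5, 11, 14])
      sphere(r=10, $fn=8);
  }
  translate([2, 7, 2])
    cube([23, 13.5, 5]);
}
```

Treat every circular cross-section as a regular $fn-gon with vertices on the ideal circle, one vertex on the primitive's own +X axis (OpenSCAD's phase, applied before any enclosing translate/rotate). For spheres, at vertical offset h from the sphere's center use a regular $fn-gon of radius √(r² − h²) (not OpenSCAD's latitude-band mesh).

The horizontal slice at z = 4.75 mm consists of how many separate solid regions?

At z = 4.75 mm: the cylinder: section is a regular 8-gon, circumradius r=5; the cone at (0.5, 1.5) (r1=10→r2=8) has section circumradius 9.923 here — a regular 8-gon; the sphere at (4.5, 5) is absent (|z−center|=8.250 > r=8); the sphere at (6.5, 11): section is a regular 8-gon, circumradius = √(r²−h²) = √(10²−9.25²) = 3.800; Combining (union): the regions partially overlap (shared area 77.61 mm²), so overlapping operands fuse into one piece — 1 connected region; the cube at (2, 7) (footprint 23×13.5) is included at this height; Subtracting the remaining from the first: starting from the result so far, the 23×13.5 cube at (2, 7) partially overlaps it — only the 49.08 mm² overlap (of its 310.50 mm²) is removed, clipping the outline — 1 connected region. The result has 1 disconnected region.

1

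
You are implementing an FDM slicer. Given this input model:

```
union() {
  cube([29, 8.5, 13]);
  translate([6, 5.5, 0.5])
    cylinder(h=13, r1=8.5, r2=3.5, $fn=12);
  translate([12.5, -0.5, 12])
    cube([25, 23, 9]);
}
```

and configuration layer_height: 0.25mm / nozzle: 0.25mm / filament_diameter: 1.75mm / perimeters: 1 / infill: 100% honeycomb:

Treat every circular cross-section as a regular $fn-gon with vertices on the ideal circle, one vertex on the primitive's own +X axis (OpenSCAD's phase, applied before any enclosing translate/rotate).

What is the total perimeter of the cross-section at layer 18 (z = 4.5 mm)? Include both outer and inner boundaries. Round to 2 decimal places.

79.18 mm

At z = 4.5 mm: the cube (footprint 29×8.5) is included at this height (perimeter 75.00 mm); the cone at (6, 5.5): at t=0.308 of its height the radius interpolates to r₁+(r₂−r₁)t = 6.962, giving a regular 12-gon of that circumradius (perimeter = 2·12·6.962·sin(180°/12) = 43.24 mm); the cube at (12.5, -0.5) does not reach this height (z outside [12, 21]); Merging all regions: the regions partially overlap (shared area 101.44 mm²), so the edge portions inside another operand are dropped and the merged outline is re-measured after clipping — boundary = 79.18 mm. Overall, the cross-section is a single solid region. Total boundary length (outer) = 79.18 mm.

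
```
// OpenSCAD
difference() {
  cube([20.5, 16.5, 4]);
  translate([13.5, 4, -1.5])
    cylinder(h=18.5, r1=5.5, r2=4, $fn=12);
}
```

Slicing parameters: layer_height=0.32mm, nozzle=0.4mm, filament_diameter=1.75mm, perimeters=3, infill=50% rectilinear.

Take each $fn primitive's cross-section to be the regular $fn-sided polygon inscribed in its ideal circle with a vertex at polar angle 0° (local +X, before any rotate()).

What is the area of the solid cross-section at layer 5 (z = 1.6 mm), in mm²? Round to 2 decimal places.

260.61 mm²

At z = 1.6 mm: the cube (footprint 20.5×16.5) is included at this height (area 338.25 mm²); the cone at (13.5, 4) contributes a regular 12-gon of circumradius 5.249 (interpolated between r1=5.5 and r2=4 at t=0.168) (area = (12/2)·5.249²·sin(360°/12) = 82.64 mm²); After the difference (first − rest): starting from the 20.5×16.5 cube (338.25 mm²), the cone at (13.5, 4) partially overlaps it — only the 77.64 mm² overlap (of its 82.64 mm²) is removed, clipping the outline — area = 260.61 mm². Overall, the cross-section is a single solid region. Net area = 260.61 mm².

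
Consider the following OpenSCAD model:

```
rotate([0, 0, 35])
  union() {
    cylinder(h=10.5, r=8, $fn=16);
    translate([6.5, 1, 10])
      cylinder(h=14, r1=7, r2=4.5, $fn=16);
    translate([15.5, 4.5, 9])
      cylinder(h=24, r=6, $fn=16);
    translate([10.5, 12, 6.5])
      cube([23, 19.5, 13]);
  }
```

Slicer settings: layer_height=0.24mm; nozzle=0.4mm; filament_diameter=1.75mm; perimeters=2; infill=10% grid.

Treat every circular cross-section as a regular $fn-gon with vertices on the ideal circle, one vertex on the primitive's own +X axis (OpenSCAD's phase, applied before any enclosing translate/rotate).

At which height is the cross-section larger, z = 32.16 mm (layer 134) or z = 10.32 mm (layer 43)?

Layer 134 (z = 32.16): the cylinder does not reach this height (z outside [0, 10.5]); the cone at (6.5, 1) is absent (z outside [10, 24]); the r=6 cylinder at (15.5, 4.5) gives a regular 16-gon of circumradius 6 (constant along its height) (area = (16/2)·6.000²·sin(360°/16) = 110.21 mm²); the cube at (10.5, 12) is not intersected at this z (z outside [6.5, 19.5]); Taking the union: only the r=6 cylinder at (15.5, 4.5) is present, so the union is just that shape — area = 110.21 mm²; (whole slice rotated 35° about Z — lengths, areas and connectivity unchanged). So its area = 110.21 mm². Layer 43 (z = 10.32): the r=8 cylinder contributes a regular 16-gon of circumradius 8 (area = (16/2)·8.000²·sin(360°/16) = 195.93 mm²); the cone at (6.5, 1): at t=0.023 of its height the radius interpolates to r₁+(r₂−r₁)t = 6.943, giving a regular 16-gon of that circumradius (area = (16/2)·6.943²·sin(360°/16) = 147.57 mm²); the r=6 cylinder at (15.5, 4.5) contributes a regular 16-gon of circumradius 6 (area = (16/2)·6.000²·sin(360°/16) = 110.21 mm²); the cube at (10.5, 12) is present — its section is the full 23×19.5 rectangle (area 448.50 mm²); Taking the union: the regions partially overlap — summed areas 902.22 mm² minus the doubly-counted overlap 94.44 mm² gives 807.78 mm² — area = 807.78 mm²; (whole slice rotated 35° about Z — lengths, areas and connectivity unchanged). So its area = 807.78 mm². Layer 43 is larger (807.78 vs 110.21 mm²).

layer 43 (z = 10.32 mm)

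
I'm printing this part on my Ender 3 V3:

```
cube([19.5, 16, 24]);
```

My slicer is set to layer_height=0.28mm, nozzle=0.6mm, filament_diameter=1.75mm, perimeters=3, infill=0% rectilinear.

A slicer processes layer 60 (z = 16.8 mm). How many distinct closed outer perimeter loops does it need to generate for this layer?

At z = 16.8 mm: the cube (footprint 19.5×16) is included at this height. The result has 1 disconnected region.

1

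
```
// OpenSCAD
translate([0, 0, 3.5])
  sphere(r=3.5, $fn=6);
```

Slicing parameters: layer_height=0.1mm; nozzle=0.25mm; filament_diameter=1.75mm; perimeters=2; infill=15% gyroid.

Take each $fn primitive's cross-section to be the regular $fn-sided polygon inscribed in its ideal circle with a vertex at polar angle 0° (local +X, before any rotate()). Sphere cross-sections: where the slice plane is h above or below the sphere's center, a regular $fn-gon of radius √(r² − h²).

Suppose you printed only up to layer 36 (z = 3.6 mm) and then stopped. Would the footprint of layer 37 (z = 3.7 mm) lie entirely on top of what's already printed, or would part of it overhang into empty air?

Compare the two slices. At z = 3.6: the r=3.5 sphere slices to a regular 6-gon of circumradius 3.499 (√(r²−h²) with h=0.1 from center) (area = (6/2)·3.499²·sin(360°/6) = 31.80 mm²). At z = 3.7: the r=3.5 sphere slices to a regular 6-gon of circumradius 3.494 (√(r²−h²) with h=0.2 from center) (area = (6/2)·3.494²·sin(360°/6) = 31.72 mm²). Checking containment: the cross-section at z = 3.7 is a subset of the cross-section at z = 3.6.

entirely on top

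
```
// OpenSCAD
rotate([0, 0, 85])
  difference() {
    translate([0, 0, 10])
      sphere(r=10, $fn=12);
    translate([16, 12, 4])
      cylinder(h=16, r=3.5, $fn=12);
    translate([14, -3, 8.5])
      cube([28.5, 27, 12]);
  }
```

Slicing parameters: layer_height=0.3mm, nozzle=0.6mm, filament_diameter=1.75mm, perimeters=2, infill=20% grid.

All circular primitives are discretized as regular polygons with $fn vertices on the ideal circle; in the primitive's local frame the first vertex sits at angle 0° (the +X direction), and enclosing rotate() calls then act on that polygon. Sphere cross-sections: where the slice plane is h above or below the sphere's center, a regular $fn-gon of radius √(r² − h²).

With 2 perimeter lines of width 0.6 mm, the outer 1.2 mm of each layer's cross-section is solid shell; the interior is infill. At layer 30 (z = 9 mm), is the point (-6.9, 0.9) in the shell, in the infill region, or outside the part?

infill

At z = 9 mm: the r=10 sphere contributes a regular 12-gon of circumradius √(10²−1²) = 9.950; the r=3.5 cylinder at (16, 12) contributes a regular 12-gon of circumradius 3.5; the 28.5×27 cube at (14, -3) contributes its full rectangle; After the difference (first − rest): starting from the r=10 sphere, the r=3.5 cylinder at (16, 12) misses the remaining region (no effect); the 28.5×27 cube at (14, -3) misses the remaining region (no effect) — 1 connected region; (whole slice rotated 85° about Z — lengths, areas and connectivity unchanged). Overall, the cross-section is a single solid region. Undo the 85° rotation: the query point maps to (0.295, 6.952) in the un-rotated model frame. The nearest boundary edge runs (0.00, 9.95)→(4.97, 8.62); distance from the point to it = 2.82 mm. The point is inside the cross-section and 2.82 mm from the nearest boundary — more than the 1.2 mm shell width (2 × 0.6), so it's in the infill interior.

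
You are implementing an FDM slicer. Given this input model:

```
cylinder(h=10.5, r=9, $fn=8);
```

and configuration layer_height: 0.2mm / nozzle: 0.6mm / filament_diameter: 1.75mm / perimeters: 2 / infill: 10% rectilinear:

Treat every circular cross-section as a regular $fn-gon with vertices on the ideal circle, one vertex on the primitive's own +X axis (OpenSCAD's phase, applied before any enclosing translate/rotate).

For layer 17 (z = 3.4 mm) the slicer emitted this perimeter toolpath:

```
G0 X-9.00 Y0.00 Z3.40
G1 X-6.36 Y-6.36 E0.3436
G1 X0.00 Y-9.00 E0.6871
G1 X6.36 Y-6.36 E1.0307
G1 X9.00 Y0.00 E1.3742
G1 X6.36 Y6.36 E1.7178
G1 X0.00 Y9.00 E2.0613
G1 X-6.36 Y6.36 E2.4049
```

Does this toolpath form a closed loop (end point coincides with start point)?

Start point (G0): (-9.00, 0.00). End point (last G1): the path does not return to the start — open.

no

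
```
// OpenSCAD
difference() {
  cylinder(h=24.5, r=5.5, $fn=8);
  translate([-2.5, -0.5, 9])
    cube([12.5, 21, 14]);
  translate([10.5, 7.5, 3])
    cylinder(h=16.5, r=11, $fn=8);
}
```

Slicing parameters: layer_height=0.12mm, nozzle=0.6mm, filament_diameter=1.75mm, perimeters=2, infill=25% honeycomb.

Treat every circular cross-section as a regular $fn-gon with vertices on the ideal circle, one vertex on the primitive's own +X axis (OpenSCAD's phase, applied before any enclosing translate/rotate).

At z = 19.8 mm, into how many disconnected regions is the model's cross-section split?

At z = 19.8 mm: the r=5.5 cylinder gives a regular 8-gon of circumradius 5.5 (constant along its height); the cube at (-2.5, -0.5) is present — its section is the full 12.5×21 rectangle; the cylinder at (10.5, 7.5) is not intersected at this z (z outside [3, 19.5]); After the difference (first − rest): starting from the r=5.5 cylinder, the 12.5×21 cube at (-2.5, -0.5) partially overlaps it — only the 37.79 mm² overlap (of its 262.50 mm²) is removed, clipping the outline — 1 connected region. The result has 1 disconnected region.

1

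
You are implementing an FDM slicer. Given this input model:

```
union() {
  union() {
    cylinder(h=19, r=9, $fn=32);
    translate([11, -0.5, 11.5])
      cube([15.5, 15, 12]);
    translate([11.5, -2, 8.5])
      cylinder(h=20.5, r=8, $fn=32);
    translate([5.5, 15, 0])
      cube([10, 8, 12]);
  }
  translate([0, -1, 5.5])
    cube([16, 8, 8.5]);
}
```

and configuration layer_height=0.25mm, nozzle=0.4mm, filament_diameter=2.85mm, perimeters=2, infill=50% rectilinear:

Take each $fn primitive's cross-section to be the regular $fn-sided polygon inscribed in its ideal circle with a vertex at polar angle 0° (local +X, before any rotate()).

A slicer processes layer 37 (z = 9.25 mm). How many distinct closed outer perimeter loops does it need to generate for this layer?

2

At z = 9.25 mm: the r=9 cylinder contributes a regular 32-gon of circumradius 9; the cube at (11, -0.5) does not reach this height (z outside [11.5, 23.5]); the r=8 cylinder at (11.5, -2) contributes a regular 32-gon of circumradius 8; the cube at (5.5, 15) (footprint 10×8) is included at this height; Combining (union): the regions partially overlap (shared area 44.61 mm²), so overlapping operands fuse into one piece — 2 connected regions; the cube at (0, -1) is present — its section is the full 16×8 rectangle; Merging all regions: the regions partially overlap (shared area 114.12 mm²), so overlapping operands fuse into one piece — 2 connected regions. The result has 2 disconnected regions.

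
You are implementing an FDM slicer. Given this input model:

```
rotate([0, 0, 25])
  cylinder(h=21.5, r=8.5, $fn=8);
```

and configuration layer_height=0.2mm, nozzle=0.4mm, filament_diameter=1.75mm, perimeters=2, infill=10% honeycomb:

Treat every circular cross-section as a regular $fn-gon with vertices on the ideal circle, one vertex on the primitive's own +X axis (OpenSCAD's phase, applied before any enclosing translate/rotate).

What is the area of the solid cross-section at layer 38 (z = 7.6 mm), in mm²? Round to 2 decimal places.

204.35 mm²

At z = 7.6 mm: the cylinder: section is a regular 8-gon, circumradius r=8.5 (area = (8/2)·8.500²·sin(360°/8) = 204.35 mm²); (rotated 25° about Z; rotation is an isometry so areas/perimeters/island counts are preserved). Overall, the cross-section is a single solid region. Net area = 204.35 mm².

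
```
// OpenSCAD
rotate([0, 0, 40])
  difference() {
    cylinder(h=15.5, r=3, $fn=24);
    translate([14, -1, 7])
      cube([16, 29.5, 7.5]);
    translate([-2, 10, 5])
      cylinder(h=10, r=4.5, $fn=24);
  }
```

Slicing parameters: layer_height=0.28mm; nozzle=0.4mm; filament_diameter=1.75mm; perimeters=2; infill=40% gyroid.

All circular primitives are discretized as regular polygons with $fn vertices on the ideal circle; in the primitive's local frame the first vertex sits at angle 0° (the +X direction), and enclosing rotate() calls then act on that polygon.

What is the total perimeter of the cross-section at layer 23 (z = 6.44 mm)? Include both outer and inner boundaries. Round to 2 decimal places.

18.80 mm

At z = 6.44 mm: the r=3 cylinder gives a regular 24-gon of circumradius 3 (constant along its height) (perimeter = 2·24·3.000·sin(180°/24) = 18.80 mm); the cube at (14, -1) is not intersected at this z (z outside [7, 14.5]); the cylinder at (-2, 10): section is a regular 24-gon, circumradius r=4.5 (perimeter = 2·24·4.500·sin(180°/24) = 28.19 mm); Subtracting the remaining from the first: starting from the r=3 cylinder, the r=4.5 cylinder at (-2, 10) misses the remaining region (no effect) — boundary = 18.80 mm; (whole slice rotated 40° about Z — lengths, areas and connectivity unchanged). Overall, the cross-section is a single solid region. Total boundary length (outer) = 18.80 mm.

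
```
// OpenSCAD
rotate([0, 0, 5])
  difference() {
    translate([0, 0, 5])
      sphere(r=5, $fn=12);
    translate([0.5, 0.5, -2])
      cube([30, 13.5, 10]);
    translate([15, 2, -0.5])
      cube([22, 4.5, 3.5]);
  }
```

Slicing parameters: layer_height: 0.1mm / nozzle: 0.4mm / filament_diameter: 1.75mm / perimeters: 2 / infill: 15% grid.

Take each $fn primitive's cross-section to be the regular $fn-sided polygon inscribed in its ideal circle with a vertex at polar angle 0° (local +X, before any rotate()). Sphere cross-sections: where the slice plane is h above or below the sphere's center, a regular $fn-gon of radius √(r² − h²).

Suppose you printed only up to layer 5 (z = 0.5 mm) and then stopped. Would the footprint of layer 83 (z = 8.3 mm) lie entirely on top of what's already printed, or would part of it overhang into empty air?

Compare the two slices. At z = 0.5: the r=5 sphere contributes a regular 12-gon of circumradius √(5²−4.5²) = 2.179 (area = (12/2)·2.179²·sin(360°/12) = 14.25 mm²); the cube at (0.5, 0.5) is present — its section is the full 30×13.5 rectangle (area 405.00 mm²); the 22×4.5 cube at (15, 2) contributes its full rectangle (area 99.00 mm²); Subtracting the remaining from the first: starting from the r=5 sphere (14.25 mm²), the 30×13.5 cube at (0.5, 0.5) partially overlaps it — only the 1.70 mm² overlap (of its 405.00 mm²) is removed, clipping the outline; the 22×4.5 cube at (15, 2) misses the remaining region (no effect) — area = 12.55 mm²; (rotated 5° about Z; rotation is an isometry so areas/perimeters/island counts are preserved). At z = 8.3: the r=5 sphere slices to a regular 12-gon of circumradius 3.756 (√(r²−h²) with h=3.3 from center) (area = (12/2)·3.756²·sin(360°/12) = 42.33 mm²); the cube at (0.5, 0.5) does not reach this height (z outside [-2, 8]); the cube at (15, 2) is not intersected at this z (z outside [-0.5, 3]); Subtracting the remaining from the first: none of the subtracted shapes is present at this height, so the r=5 sphere is unchanged — area = 42.33 mm²; (rotated 5° about Z; rotation is an isometry so areas/perimeters/island counts are preserved). Checking containment: at z = 8.3 the cross-section extends beyond the z = 0.5 cross-section by about 29.78 mm².

part overhangs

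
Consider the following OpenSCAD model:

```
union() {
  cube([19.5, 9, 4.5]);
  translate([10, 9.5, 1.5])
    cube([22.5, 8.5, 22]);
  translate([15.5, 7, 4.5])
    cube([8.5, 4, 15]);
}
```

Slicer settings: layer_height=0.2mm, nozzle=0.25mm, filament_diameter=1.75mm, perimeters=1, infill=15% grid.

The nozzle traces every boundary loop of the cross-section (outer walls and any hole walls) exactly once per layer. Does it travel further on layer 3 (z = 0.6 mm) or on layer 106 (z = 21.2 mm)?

layer 106 (z = 21.2 mm)

Layer 3 (z = 0.6): the 19.5×9 cube contributes its full rectangle (perimeter 57.00 mm); the cube at (10, 9.5) is absent (z outside [1.5, 23.5]); the cube at (15.5, 7) is not intersected at this z (z outside [4.5, 19.5]); Taking the union: only the 19.5×9 cube is present, so the union is just that shape — boundary = 57.00 mm. So its perimeter = 57.00 mm. Layer 106 (z = 21.2): the cube is absent (z outside [0, 4.5]); the cube at (10, 9.5) is present — its section is the full 22.5×8.5 rectangle (perimeter 62.00 mm); the cube at (15.5, 7) is not intersected at this z (z outside [4.5, 19.5]); Taking the union: only the 22.5×8.5 cube at (10, 9.5) is present, so the union is just that shape — boundary = 62.00 mm. So its perimeter = 62.00 mm. Layer 106 is larger (62.00 vs 57.00 mm).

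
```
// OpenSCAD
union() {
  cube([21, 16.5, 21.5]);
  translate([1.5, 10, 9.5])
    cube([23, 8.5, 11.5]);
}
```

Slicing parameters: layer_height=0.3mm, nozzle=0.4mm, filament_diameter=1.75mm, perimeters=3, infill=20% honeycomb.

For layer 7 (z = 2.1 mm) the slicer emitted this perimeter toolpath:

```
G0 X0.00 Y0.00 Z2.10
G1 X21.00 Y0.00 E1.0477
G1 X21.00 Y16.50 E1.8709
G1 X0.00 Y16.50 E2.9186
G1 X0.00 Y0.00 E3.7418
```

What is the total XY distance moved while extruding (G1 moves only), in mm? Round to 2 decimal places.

Sum the Euclidean lengths of each G1 segment: total = 75.00 mm.

75.00 mm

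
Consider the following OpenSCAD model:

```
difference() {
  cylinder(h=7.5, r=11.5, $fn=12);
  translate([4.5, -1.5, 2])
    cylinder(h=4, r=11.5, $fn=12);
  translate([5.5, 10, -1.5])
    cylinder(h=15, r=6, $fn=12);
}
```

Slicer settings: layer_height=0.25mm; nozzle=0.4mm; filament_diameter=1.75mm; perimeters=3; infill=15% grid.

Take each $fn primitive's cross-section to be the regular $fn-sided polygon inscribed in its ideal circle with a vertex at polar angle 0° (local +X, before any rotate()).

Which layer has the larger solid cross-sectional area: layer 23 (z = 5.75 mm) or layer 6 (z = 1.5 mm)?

Layer 23 (z = 5.75): the r=11.5 cylinder contributes a regular 12-gon of circumradius 11.5 (area = (12/2)·11.500²·sin(360°/12) = 396.75 mm²); the r=11.5 cylinder at (4.5, -1.5) gives a regular 12-gon of circumradius 11.5 (constant along its height) (area = (12/2)·11.500²·sin(360°/12) = 396.75 mm²); the cylinder at (5.5, 10): section is a regular 12-gon, circumradius r=6 (area = (12/2)·6.000²·sin(360°/12) = 108.00 mm²); Subtracting the remaining from the first: starting from the r=11.5 cylinder (396.75 mm²), the r=11.5 cylinder at (4.5, -1.5) partially overlaps it — only the 291.07 mm² overlap (of its 396.75 mm²) is removed, clipping the outline; the r=6 cylinder at (5.5, 10) partially overlaps it — only the 8.04 mm² overlap (of its 108.00 mm²) is removed, clipping the outline — area = 97.64 mm². So its area = 97.64 mm². Layer 6 (z = 1.5): the cylinder: section is a regular 12-gon, circumradius r=11.5 (area = (12/2)·11.500²·sin(360°/12) = 396.75 mm²); the cylinder at (4.5, -1.5) is not intersected at this z (z outside [2, 6]); the r=6 cylinder at (5.5, 10) gives a regular 12-gon of circumradius 6 (constant along its height) (area = (12/2)·6.000²·sin(360°/12) = 108.00 mm²); Subtracting the remaining from the first: starting from the r=11.5 cylinder (396.75 mm²), the r=6 cylinder at (5.5, 10) partially overlaps it — only the 45.99 mm² overlap (of its 108.00 mm²) is removed, clipping the outline — area = 350.76 mm². So its area = 350.76 mm². Layer 6 is larger (350.76 vs 97.64 mm²).

layer 6 (z = 1.5 mm)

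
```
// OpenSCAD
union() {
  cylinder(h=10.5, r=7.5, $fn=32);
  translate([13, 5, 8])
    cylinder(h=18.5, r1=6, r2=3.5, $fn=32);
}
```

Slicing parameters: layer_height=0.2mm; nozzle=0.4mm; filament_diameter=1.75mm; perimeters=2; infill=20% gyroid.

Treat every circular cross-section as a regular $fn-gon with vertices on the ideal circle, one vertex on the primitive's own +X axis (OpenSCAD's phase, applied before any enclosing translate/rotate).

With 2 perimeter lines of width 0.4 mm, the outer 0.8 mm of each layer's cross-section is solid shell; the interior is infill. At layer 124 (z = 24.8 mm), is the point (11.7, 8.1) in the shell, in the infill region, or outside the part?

shell

At z = 24.8 mm: the cylinder is not intersected at this z (z outside [0, 10.5]); the cone at (13, 5) contributes a regular 32-gon of circumradius 3.730 (interpolated between r1=6 and r2=3.5 at t=0.908); Merging all regions: only the cone at (13, 5) is present, so the union is just that shape — 1 connected region. Overall, the cross-section is a single solid region. The nearest boundary edge runs (11.57, 8.45)→(10.93, 8.10); distance from the point to it = 0.36 mm. The point is inside the cross-section, 0.36 mm from the nearest boundary — within the 0.8 mm shell band (2 × 0.4).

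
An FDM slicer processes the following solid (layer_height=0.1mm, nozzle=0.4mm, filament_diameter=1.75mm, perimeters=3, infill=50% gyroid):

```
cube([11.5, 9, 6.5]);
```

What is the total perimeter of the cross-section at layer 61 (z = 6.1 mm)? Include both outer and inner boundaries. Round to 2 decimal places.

41.00 mm

At z = 6.1 mm: the 11.5×9 cube contributes its full rectangle (perimeter 41.00 mm). Overall, the cross-section is a single solid region. Total boundary length (outer) = 41.00 mm.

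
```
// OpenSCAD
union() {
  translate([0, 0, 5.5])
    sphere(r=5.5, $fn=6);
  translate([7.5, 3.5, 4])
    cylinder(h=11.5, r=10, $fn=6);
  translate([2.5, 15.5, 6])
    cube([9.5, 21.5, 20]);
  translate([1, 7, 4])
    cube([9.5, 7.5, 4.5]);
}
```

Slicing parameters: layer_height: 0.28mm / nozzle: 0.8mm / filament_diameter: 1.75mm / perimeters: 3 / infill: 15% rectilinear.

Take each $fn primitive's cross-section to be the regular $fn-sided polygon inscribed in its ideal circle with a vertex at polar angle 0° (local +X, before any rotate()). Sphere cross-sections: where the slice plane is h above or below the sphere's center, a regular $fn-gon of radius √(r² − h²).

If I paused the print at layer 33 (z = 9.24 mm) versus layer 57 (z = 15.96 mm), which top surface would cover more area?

layer 33 (z = 9.24 mm)

Layer 33 (z = 9.24): the r=5.5 sphere contributes a regular 6-gon of circumradius √(5.5²−3.74²) = 4.033 (area = (6/2)·4.033²·sin(360°/6) = 42.25 mm²); the r=10 cylinder at (7.5, 3.5) contributes a regular 6-gon of circumradius 10 (area = (6/2)·10.000²·sin(360°/6) = 259.81 mm²); the cube at (2.5, 15.5) is present — its section is the full 9.5×21.5 rectangle (area 204.25 mm²); the cube at (1, 7) is not intersected at this z (z outside [4, 8.5]); Merging all regions: the regions partially overlap — summed areas 506.31 mm² minus the doubly-counted overlap 24.37 mm² gives 481.93 mm² — area = 481.93 mm². So its area = 481.93 mm². Layer 57 (z = 15.96): the sphere does not reach this height (|z−center|=10.460 > r=5.5); the cylinder at (7.5, 3.5) is absent (z outside [4, 15.5]); the cube at (2.5, 15.5) (footprint 9.5×21.5) is included at this height (area 204.25 mm²); the cube at (1, 7) does not reach this height (z outside [4, 8.5]); Merging all regions: only the 9.5×21.5 cube at (2.5, 15.5) is present, so the union is just that shape — area = 204.25 mm². So its area = 204.25 mm². Layer 33 is larger (481.93 vs 204.25 mm²).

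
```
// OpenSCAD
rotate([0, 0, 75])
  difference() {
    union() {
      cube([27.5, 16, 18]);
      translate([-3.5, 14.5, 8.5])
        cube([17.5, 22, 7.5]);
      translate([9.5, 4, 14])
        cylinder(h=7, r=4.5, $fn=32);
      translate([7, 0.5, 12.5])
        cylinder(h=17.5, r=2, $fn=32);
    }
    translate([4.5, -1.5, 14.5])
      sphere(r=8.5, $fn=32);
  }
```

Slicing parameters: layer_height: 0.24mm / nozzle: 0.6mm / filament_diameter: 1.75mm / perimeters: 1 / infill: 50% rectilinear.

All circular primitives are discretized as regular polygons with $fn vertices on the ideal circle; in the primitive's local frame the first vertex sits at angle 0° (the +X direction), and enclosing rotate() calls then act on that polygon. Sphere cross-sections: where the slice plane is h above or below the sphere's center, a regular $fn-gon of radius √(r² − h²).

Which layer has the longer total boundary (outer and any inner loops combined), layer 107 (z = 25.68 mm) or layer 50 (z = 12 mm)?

Layer 107 (z = 25.68): the cube is absent (z outside [0, 18]); the cube at (-3.5, 14.5) is absent (z outside [8.5, 16]); the cylinder at (9.5, 4) is not intersected at this z (z outside [14, 21]); the cylinder at (7, 0.5): section is a regular 32-gon, circumradius r=2 (perimeter = 2·32·2.000·sin(180°/32) = 12.55 mm); Combining (union): only the r=2 cylinder at (7, 0.5) is present, so the union is just that shape — boundary = 12.55 mm; the sphere at (4.5, -1.5) does not reach this height (|z−center|=11.180 > r=8.5); Subtracting the remaining from the first: none of the subtracted shapes is present at this height, so the result so far is unchanged — boundary = 12.55 mm; (rotated 75° about Z; rotation is an isometry so areas/perimeters/island counts are preserved). So its perimeter = 12.55 mm. Layer 50 (z = 12): the cube is present — its section is the full 27.5×16 rectangle (perimeter 87.00 mm); the cube at (-3.5, 14.5) (footprint 17.5×22) is included at this height (perimeter 79.00 mm); the cylinder at (9.5, 4) is absent (z outside [14, 21]); the cylinder at (7, 0.5) is absent (z outside [12.5, 30]); Merging all regions: the regions partially overlap (shared area 21.00 mm²), so the edge portions inside another operand are dropped and the merged outline is re-measured after clipping — boundary = 135.00 mm; the r=8.5 sphere at (4.5, -1.5) contributes a regular 32-gon of circumradius √(8.5²−2.5²) = 8.124 (perimeter = 2·32·8.124·sin(180°/32) = 50.96 mm); After the difference (first − rest): starting from that combined region, the r=8.5 sphere at (4.5, -1.5) partially overlaps it — only the 67.15 mm² overlap (of its 206.02 mm²) is removed, clipping the outline — boundary = 133.26 mm; (whole slice rotated 75° about Z — lengths, areas and connectivity unchanged). So its perimeter = 133.26 mm. Layer 50 is larger (133.26 vs 12.55 mm).

layer 50 (z = 12 mm)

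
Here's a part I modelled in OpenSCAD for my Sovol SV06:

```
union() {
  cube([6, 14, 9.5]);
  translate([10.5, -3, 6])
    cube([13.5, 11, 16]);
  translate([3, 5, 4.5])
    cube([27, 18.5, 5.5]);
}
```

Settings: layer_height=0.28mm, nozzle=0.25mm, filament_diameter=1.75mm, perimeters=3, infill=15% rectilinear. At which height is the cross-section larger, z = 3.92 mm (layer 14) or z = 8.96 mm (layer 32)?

Layer 14 (z = 3.92): the 6×14 cube contributes its full rectangle (area 84.00 mm²); the cube at (10.5, -3) is not intersected at this z (z outside [6, 22]); the cube at (3, 5) is absent (z outside [4.5, 10]); Taking the union: only the 6×14 cube is present, so the union is just that shape — area = 84.00 mm². So its area = 84.00 mm². Layer 32 (z = 8.96): the cube (footprint 6×14) is included at this height (area 84.00 mm²); the cube at (10.5, -3) is present — its section is the full 13.5×11 rectangle (area 148.50 mm²); the cube at (3, 5) (footprint 27×18.5) is included at this height (area 499.50 mm²); Combining (union): the regions partially overlap — summed areas 732.00 mm² minus the doubly-counted overlap 67.50 mm² gives 664.50 mm² — area = 664.50 mm². So its area = 664.50 mm². Layer 32 is larger (664.50 vs 84.00 mm²).

layer 32 (z = 8.96 mm)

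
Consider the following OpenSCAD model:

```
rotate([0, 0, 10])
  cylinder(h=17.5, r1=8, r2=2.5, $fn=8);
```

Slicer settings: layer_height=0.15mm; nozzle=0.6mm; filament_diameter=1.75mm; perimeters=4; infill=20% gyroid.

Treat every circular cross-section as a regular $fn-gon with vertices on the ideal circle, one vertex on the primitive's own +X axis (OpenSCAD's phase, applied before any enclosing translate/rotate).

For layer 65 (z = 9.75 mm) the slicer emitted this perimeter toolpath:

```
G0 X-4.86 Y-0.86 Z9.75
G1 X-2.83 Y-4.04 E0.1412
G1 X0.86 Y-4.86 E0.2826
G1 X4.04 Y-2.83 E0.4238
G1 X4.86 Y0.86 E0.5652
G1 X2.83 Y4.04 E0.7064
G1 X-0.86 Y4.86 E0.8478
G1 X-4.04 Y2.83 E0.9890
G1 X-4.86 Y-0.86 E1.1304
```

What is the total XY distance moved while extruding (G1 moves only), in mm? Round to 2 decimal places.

30.21 mm

Sum the Euclidean lengths of each G1 segment: total = 30.21 mm.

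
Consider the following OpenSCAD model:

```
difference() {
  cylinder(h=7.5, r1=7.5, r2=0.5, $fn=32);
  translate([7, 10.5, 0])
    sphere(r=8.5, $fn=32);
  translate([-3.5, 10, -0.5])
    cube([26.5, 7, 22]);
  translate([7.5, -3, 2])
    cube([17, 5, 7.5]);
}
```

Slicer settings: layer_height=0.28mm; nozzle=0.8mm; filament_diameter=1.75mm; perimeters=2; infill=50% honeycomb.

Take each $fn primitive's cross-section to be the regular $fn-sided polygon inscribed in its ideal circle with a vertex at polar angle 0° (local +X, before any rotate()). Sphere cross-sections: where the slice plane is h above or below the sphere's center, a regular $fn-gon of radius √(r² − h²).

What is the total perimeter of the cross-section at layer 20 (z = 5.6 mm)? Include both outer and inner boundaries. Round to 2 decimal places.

14.26 mm

At z = 5.6 mm: the cone contributes a regular 32-gon of circumradius 2.273 (interpolated between r1=7.5 and r2=0.5 at t=0.747) (perimeter = 2·32·2.273·sin(180°/32) = 14.26 mm); the sphere at (7, 10.5): section is a regular 32-gon, circumradius = √(r²−h²) = √(8.5²−5.6²) = 6.395 (perimeter = 2·32·6.395·sin(180°/32) = 40.11 mm); the cube at (-3.5, 10) (footprint 26.5×7) is included at this height (perimeter 67.00 mm); the 17×5 cube at (7.5, -3) contributes its full rectangle (perimeter 44.00 mm); Taking the first minus the rest: starting from the cone, the r=8.5 sphere at (7, 10.5) misses the remaining region (no effect); the 26.5×7 cube at (-3.5, 10) misses the remaining region (no effect); the 17×5 cube at (7.5, -3) misses the remaining region (no effect) — boundary = 14.26 mm. Overall, the cross-section is a single solid region. Total boundary length (outer) = 14.26 mm.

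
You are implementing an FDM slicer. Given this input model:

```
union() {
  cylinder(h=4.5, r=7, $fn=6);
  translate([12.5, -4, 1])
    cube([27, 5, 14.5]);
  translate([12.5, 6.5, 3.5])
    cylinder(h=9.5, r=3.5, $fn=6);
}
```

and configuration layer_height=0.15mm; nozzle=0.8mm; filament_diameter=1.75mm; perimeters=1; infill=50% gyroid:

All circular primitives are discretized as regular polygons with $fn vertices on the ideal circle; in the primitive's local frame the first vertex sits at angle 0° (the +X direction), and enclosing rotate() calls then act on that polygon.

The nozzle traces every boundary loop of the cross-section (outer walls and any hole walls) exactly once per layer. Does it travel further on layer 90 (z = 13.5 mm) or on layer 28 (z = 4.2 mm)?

layer 28 (z = 4.2 mm)

Layer 90 (z = 13.5): the cylinder is absent (z outside [0, 4.5]); the cube at (12.5, -4) (footprint 27×5) is included at this height (perimeter 64.00 mm); the cylinder at (12.5, 6.5) is absent (z outside [3.5, 13]); Combining (union): only the 27×5 cube at (12.5, -4) is present, so the union is just that shape — boundary = 64.00 mm. So its perimeter = 64.00 mm. Layer 28 (z = 4.2): the r=7 cylinder gives a regular 6-gon of circumradius 7 (constant along its height) (perimeter = 2·6·7.000·sin(180°/6) = 42.00 mm); the 27×5 cube at (12.5, -4) contributes its full rectangle (perimeter 64.00 mm); the r=3.5 cylinder at (12.5, 6.5) gives a regular 6-gon of circumradius 3.5 (constant along its height) (perimeter = 2·6·3.500·sin(180°/6) = 21.00 mm); Taking the union: the 3 present regions are separate (no shared area or edge), so areas and boundary lengths simply add and each stays a separate island — boundary = 127.00 mm. So its perimeter = 127.00 mm. Layer 28 is larger (127.00 vs 64.00 mm).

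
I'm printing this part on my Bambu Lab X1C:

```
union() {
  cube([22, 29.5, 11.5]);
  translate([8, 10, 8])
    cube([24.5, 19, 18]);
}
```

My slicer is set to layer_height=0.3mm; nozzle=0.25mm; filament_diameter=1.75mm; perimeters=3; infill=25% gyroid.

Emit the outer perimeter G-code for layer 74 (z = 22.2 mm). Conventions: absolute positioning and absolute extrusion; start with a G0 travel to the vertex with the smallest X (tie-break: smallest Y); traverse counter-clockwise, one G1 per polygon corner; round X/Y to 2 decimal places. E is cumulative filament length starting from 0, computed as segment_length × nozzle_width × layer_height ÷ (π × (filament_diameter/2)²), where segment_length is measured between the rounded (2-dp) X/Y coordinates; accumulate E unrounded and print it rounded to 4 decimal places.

G0 X8.00 Y10.00 Z22.20
G1 X32.50 Y10.00 E0.7639
G1 X32.50 Y29.00 E1.3564
G1 X8.00 Y29.00 E2.1203
G1 X8.00 Y10.00 E2.7128

At z = 22.2 mm: the cube is absent (z outside [0, 11.5]); the cube at (8, 10) (footprint 24.5×19) is included at this height; Combining (union): only the 24.5×19 cube at (8, 10) is present, so the union is just that shape — 1 connected region. The outline is a single polygon with 4 vertices. Extrusion per mm of travel: 0.25 × 0.3 / (π × 0.875²) = 0.031181. Accumulating E over each segment gives final E = 2.7128.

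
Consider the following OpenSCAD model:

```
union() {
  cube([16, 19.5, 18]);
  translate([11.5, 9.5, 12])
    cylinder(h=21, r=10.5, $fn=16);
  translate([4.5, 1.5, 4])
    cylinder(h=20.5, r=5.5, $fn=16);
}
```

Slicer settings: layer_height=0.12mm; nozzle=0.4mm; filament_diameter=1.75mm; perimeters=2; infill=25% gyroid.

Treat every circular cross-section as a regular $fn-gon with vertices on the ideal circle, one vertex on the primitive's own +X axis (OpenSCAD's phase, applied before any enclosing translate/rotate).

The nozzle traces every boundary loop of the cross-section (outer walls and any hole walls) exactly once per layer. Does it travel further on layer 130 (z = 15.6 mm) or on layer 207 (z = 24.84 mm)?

layer 130 (z = 15.6 mm)

Layer 130 (z = 15.6): the cube (footprint 16×19.5) is included at this height (perimeter 71.00 mm); the r=10.5 cylinder at (11.5, 9.5) gives a regular 16-gon of circumradius 10.5 (constant along its height) (perimeter = 2·16·10.500·sin(180°/16) = 65.55 mm); the r=5.5 cylinder at (4.5, 1.5) contributes a regular 16-gon of circumradius 5.5 (perimeter = 2·16·5.500·sin(180°/16) = 34.34 mm); Merging all regions: the regions partially overlap (shared area 313.07 mm²), so the edge portions inside another operand are dropped and the merged outline is re-measured after clipping — boundary = 80.09 mm. So its perimeter = 80.09 mm. Layer 207 (z = 24.84): the cube is absent (z outside [0, 18]); the r=10.5 cylinder at (11.5, 9.5) contributes a regular 16-gon of circumradius 10.5 (perimeter = 2·16·10.500·sin(180°/16) = 65.55 mm); the cylinder at (4.5, 1.5) is absent (z outside [4, 24.5]); Taking the union: only the r=10.5 cylinder at (11.5, 9.5) is present, so the union is just that shape — boundary = 65.55 mm. So its perimeter = 65.55 mm. Layer 130 is larger (80.09 vs 65.55 mm).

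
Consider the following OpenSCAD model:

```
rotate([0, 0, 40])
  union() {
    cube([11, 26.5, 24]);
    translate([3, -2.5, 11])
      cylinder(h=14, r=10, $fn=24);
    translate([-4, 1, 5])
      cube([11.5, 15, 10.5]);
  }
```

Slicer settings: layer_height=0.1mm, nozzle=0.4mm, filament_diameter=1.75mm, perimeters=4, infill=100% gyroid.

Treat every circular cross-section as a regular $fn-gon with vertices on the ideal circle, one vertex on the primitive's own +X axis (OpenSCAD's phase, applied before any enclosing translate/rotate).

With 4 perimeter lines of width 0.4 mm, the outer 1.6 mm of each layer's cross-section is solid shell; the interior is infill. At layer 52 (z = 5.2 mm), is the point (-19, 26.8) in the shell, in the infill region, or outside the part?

outside

At z = 5.2 mm: the cube is present — its section is the full 11×26.5 rectangle; the cylinder at (3, -2.5) is not intersected at this z (z outside [11, 25]); the 11.5×15 cube at (-4, 1) contributes its full rectangle; Combining (union): the regions partially overlap (shared area 112.50 mm²), so overlapping operands fuse into one piece — 1 connected region; (rotated 40° about Z; rotation is an isometry so areas/perimeters/island counts are preserved). Overall, the cross-section is a single solid region. Undo the 40° rotation: the query point maps to (2.672, 32.743) in the un-rotated model frame. The nearest boundary edge runs (0.00, 26.50)→(11.00, 26.50); distance from the point to it = 6.24 mm. The point is not inside any of the regions above, so it lies outside the cross-section (6.24 mm from the nearest boundary).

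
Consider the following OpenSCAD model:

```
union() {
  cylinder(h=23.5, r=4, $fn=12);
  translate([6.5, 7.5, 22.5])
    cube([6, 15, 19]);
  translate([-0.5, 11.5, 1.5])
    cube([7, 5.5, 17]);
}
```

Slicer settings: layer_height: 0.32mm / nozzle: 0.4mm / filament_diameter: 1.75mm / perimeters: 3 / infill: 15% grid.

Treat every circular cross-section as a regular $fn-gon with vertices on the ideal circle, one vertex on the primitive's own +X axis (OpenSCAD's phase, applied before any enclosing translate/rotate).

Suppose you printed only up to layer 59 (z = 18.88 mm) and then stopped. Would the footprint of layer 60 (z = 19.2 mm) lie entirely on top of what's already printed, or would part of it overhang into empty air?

entirely on top

Compare the two slices. At z = 18.88: the cylinder: section is a regular 12-gon, circumradius r=4 (area = (12/2)·4.000²·sin(360°/12) = 48.00 mm²); the cube at (6.5, 7.5) is not intersected at this z (z outside [22.5, 41.5]); the cube at (-0.5, 11.5) is absent (z outside [1.5, 18.5]); Taking the union: only the r=4 cylinder is present, so the union is just that shape — area = 48.00 mm². At z = 19.2: the cylinder: section is a regular 12-gon, circumradius r=4 (area = (12/2)·4.000²·sin(360°/12) = 48.00 mm²); the cube at (6.5, 7.5) does not reach this height (z outside [22.5, 41.5]); the cube at (-0.5, 11.5) is absent (z outside [1.5, 18.5]); Combining (union): only the r=4 cylinder is present, so the union is just that shape — area = 48.00 mm². Checking containment: the cross-section at z = 19.2 is a subset of the cross-section at z = 18.88.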